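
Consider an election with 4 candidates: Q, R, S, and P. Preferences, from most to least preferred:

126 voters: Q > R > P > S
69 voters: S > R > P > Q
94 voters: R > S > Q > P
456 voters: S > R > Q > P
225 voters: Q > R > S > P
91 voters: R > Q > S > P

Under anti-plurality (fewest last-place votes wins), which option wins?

Last-place votes: Q 69, R 0, S 126, P 866.
R is ranked last by the fewest voters, so R wins.

R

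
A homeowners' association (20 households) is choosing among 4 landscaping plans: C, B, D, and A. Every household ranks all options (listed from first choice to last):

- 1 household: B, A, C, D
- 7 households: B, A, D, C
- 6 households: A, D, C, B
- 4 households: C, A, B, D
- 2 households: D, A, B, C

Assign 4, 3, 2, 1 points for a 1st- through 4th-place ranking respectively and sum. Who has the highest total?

A

C: 1·2 + 7·1 + 6·2 + 4·4 + 2·1 = 39
B: 1·4 + 7·4 + 6·1 + 4·2 + 2·2 = 50
D: 1·1 + 7·2 + 6·3 + 4·1 + 2·4 = 45
A: 1·3 + 7·3 + 6·4 + 4·3 + 2·3 = 66
A has the highest Borda score (66).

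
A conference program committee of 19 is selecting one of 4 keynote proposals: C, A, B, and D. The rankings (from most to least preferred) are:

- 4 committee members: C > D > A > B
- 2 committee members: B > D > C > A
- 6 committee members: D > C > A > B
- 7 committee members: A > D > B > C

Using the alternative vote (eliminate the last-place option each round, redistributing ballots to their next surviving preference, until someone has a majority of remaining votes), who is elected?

Round 1: C 4, A 7, B 2, D 6. Eliminate B.
Round 2: C 4, A 7, D 8. Eliminate C.
Round 3: A 7, D 12. D has a majority.

D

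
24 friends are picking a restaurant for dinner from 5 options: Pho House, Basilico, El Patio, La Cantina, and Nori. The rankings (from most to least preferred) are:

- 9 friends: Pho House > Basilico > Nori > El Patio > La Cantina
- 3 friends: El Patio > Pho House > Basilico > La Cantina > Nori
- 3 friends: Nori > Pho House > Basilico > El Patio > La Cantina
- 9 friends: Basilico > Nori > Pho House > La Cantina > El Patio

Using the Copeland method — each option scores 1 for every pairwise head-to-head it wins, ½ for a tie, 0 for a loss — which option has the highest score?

Pho House: beats Basilico, El Patio, and La Cantina; ties Nori → score 3.5.
Basilico: beats El Patio, La Cantina, and Nori; loses to Pho House → score 3.
El Patio: beats La Cantina; loses to Pho House, Basilico, and Nori → score 1.
La Cantina: loses to Pho House, Basilico, El Patio, and Nori → score 0.
Nori: beats El Patio and La Cantina; ties Pho House; loses to Basilico → score 2.5.
Pho House has the best pairwise record.

Pho House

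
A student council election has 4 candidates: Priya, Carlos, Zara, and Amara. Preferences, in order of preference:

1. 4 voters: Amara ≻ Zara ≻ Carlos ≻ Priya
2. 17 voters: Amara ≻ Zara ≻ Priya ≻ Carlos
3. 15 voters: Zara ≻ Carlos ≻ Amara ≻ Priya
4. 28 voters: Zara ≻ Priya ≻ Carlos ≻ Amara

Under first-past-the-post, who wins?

First-place votes: Priya 0, Carlos 0, Zara 43, Amara 21.
Zara has the most first-place votes.

Zara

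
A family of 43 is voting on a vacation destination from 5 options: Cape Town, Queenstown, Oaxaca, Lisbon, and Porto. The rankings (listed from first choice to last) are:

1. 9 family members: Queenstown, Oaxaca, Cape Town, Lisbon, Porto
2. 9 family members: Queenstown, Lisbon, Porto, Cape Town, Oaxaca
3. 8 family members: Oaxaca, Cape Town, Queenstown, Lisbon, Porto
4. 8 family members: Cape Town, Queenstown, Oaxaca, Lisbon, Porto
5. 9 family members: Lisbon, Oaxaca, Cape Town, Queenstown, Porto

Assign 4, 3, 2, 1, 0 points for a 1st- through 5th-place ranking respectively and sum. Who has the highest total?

Queenstown

Cape Town: 9·2 + 9·1 + 8·3 + 8·4 + 9·2 = 101
Queenstown: 9·4 + 9·4 + 8·2 + 8·3 + 9·1 = 121
Oaxaca: 9·3 + 9·0 + 8·4 + 8·2 + 9·3 = 102
Lisbon: 9·1 + 9·3 + 8·1 + 8·1 + 9·4 = 88
Porto: 9·0 + 9·2 + 8·0 + 8·0 + 9·0 = 18
Queenstown has the highest Borda score (121).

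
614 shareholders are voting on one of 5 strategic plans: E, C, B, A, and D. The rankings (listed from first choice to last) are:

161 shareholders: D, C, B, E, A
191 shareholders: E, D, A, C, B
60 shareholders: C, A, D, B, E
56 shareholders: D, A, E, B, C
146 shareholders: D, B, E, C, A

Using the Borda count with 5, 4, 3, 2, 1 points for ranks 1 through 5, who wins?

E: 161·2 + 191·5 + 60·1 + 56·3 + 146·3 = 1943
C: 161·4 + 191·2 + 60·5 + 56·1 + 146·2 = 1674
B: 161·3 + 191·1 + 60·2 + 56·2 + 146·4 = 1490
A: 161·1 + 191·3 + 60·4 + 56·4 + 146·1 = 1344
D: 161·5 + 191·4 + 60·3 + 56·5 + 146·5 = 2759
D has the highest Borda score (2759).

D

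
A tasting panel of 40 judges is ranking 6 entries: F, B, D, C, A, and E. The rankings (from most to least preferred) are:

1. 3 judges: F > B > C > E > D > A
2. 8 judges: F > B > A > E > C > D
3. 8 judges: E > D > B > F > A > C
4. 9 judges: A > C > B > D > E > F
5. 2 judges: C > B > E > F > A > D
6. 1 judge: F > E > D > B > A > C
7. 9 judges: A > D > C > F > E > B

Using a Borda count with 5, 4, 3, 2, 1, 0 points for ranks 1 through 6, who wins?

A

F: 3·5 + 8·5 + 8·2 + 9·0 + 2·2 + 1·5 + 9·2 = 98
B: 3·4 + 8·4 + 8·3 + 9·3 + 2·4 + 1·2 + 9·0 = 105
D: 3·1 + 8·0 + 8·4 + 9·2 + 2·0 + 1·3 + 9·4 = 92
C: 3·3 + 8·1 + 8·0 + 9·4 + 2·5 + 1·0 + 9·3 = 90
A: 3·0 + 8·3 + 8·1 + 9·5 + 2·1 + 1·1 + 9·5 = 125
E: 3·2 + 8·2 + 8·5 + 9·1 + 2·3 + 1·4 + 9·1 = 90
A has the highest Borda score (125).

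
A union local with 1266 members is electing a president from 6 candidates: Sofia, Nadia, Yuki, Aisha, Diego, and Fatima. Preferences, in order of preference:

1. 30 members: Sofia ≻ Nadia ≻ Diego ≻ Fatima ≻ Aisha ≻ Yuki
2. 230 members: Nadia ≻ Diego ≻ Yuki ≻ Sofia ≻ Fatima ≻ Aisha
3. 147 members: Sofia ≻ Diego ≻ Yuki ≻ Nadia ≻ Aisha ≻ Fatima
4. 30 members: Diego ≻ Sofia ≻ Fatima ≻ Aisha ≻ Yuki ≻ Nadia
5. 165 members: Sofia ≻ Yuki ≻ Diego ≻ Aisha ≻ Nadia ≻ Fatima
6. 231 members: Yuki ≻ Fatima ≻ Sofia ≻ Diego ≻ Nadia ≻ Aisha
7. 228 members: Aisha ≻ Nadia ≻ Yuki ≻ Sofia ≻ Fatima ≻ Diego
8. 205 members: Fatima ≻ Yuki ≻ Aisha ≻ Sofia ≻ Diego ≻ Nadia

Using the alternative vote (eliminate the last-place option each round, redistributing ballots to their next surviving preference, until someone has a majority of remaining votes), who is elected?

Round 1: Sofia 342, Nadia 230, Yuki 231, Aisha 228, Diego 30, Fatima 205. Eliminate Diego.
Round 2: Sofia 372, Nadia 230, Yuki 231, Aisha 228, Fatima 205. Eliminate Fatima.
Round 3: Sofia 372, Nadia 230, Yuki 436, Aisha 228. Eliminate Aisha.
Round 4: Sofia 372, Nadia 458, Yuki 436. Eliminate Sofia.
Round 5: Nadia 488, Yuki 778. Yuki has a majority.

Yuki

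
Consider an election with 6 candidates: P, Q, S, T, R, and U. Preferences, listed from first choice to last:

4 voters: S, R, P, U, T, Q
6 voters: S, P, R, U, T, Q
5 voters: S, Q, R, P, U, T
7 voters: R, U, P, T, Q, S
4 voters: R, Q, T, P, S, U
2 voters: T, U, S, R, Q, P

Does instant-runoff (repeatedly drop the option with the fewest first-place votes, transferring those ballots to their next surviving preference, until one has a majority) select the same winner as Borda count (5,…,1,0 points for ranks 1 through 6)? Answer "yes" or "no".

no

Instant-runoff — R1 P 0, Q 0, S 15, T 2, R 11, U 0 (S winner). Winner: S.
Borda — scores: P 75, Q 45, S 85, T 46, R 108, U 61. Winner: R.
The two methods disagree.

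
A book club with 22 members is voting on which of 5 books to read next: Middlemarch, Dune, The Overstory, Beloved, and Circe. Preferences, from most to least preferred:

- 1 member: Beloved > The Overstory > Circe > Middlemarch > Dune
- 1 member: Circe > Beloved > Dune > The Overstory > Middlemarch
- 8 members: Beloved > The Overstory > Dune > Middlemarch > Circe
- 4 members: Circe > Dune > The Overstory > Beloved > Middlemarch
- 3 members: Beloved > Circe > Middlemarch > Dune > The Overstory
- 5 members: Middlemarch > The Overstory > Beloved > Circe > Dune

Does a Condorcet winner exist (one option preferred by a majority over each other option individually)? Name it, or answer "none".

Beloved

Beloved vs Middlemarch: 17–5 for Beloved.
Beloved vs Dune: 18–4 for Beloved.
Beloved vs The Overstory: 13–9 for Beloved.
Beloved vs Circe: 17–5 for Beloved.
Beloved beats every other option head-to-head.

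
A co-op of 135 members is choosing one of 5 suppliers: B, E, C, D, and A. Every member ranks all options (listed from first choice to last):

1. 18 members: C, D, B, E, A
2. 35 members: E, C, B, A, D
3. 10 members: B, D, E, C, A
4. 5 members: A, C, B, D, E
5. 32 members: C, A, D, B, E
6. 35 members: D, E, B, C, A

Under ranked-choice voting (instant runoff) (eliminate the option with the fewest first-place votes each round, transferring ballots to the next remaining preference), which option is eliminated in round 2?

Round 1: B 10, E 35, C 50, D 35, A 5. Eliminate A.
Round 2: B 10, E 35, C 55, D 35. Eliminate B.

B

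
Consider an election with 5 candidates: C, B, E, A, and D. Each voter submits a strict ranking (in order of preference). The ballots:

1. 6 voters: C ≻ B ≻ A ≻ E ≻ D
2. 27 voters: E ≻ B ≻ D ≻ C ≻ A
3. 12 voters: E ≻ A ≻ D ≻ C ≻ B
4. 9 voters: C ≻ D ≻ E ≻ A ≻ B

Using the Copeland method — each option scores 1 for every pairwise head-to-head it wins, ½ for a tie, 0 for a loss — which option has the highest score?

C: beats A; ties B; loses to E and D → score 1.5.
B: beats A and D; ties C; loses to E → score 2.5.
E: beats C, B, A, and D → score 4.
A: loses to C, B, E, and D → score 0.
D: beats C and A; loses to B and E → score 2.
E has the best pairwise record.

E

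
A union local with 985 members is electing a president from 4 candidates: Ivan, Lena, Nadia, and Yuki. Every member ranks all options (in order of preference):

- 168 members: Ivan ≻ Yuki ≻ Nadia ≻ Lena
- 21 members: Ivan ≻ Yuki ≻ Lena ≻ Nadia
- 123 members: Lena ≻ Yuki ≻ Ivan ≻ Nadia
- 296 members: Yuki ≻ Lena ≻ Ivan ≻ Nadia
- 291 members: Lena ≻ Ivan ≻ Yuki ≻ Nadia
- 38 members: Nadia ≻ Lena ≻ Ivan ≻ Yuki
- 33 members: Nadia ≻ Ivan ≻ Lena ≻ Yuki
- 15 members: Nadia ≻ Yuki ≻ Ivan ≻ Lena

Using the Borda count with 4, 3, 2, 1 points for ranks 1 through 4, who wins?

Ivan: 168·4 + 21·4 + 123·2 + 296·2 + 291·3 + 38·2 + 33·3 + 15·2 = 2672
Lena: 168·1 + 21·2 + 123·4 + 296·3 + 291·4 + 38·3 + 33·2 + 15·1 = 2949
Nadia: 168·2 + 21·1 + 123·1 + 296·1 + 291·1 + 38·4 + 33·4 + 15·4 = 1411
Yuki: 168·3 + 21·3 + 123·3 + 296·4 + 291·2 + 38·1 + 33·1 + 15·3 = 2818
Lena has the highest Borda score (2949).

Lena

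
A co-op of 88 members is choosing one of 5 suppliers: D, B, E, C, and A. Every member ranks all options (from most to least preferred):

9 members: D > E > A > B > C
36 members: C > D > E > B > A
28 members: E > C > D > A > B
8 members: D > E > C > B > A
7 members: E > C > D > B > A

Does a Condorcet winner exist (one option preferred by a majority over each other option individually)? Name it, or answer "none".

none

Checking pairwise contests:
C beats D 71–17.
D beats B 88–0.
D beats E 53–35.
E beats C 52–36.
D beats A 88–0.
Every option loses at least one head-to-head, so there is no Condorcet winner.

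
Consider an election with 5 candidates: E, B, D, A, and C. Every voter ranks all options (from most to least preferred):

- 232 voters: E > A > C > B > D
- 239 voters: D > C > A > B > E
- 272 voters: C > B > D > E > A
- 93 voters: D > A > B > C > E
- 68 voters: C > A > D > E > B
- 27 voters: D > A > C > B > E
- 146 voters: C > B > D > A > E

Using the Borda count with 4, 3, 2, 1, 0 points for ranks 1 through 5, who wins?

E: 232·4 + 239·0 + 272·1 + 93·0 + 68·1 + 27·0 + 146·0 = 1268
B: 232·1 + 239·1 + 272·3 + 93·2 + 68·0 + 27·1 + 146·3 = 1938
D: 232·0 + 239·4 + 272·2 + 93·4 + 68·2 + 27·4 + 146·2 = 2408
A: 232·3 + 239·2 + 272·0 + 93·3 + 68·3 + 27·3 + 146·1 = 1884
C: 232·2 + 239·3 + 272·4 + 93·1 + 68·4 + 27·2 + 146·4 = 3272
C has the highest Borda score (3272).

C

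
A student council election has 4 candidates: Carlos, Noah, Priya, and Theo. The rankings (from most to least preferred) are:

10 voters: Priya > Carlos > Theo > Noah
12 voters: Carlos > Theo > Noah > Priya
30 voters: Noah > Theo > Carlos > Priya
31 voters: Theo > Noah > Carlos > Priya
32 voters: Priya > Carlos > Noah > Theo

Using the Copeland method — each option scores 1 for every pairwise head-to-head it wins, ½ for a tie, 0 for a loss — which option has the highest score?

Carlos: beats Priya; loses to Noah and Theo → score 1.
Noah: beats Carlos, Priya, and Theo → score 3.
Priya: loses to Carlos, Noah, and Theo → score 0.
Theo: beats Carlos and Priya; loses to Noah → score 2.
Noah has the best pairwise record.

Noah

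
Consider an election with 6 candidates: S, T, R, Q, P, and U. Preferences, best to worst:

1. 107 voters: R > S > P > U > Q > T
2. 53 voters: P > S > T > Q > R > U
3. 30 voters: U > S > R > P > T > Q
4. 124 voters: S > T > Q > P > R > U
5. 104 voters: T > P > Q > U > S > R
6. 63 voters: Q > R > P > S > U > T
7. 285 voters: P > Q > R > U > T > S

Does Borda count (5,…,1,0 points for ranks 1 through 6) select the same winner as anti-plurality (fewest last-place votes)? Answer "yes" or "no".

yes

Borda — scores: S 1610, T 1490, R 1909, Q 2352, P 2924, U 1205. Winner: P.
Anti-plurality — last-place votes: S 285, T 170, R 104, Q 30, P 0, U 177. Winner: P.
The two methods agree.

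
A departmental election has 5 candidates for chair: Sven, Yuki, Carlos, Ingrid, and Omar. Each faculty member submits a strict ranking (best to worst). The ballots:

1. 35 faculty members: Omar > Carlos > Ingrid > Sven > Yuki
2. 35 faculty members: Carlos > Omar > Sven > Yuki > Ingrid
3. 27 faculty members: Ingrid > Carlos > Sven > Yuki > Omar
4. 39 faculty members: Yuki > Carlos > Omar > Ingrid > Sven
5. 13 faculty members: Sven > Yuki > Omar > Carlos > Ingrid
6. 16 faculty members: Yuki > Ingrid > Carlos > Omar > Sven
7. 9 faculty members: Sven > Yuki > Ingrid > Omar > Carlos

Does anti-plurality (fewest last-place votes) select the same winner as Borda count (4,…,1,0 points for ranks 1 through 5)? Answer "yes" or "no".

yes

Anti-plurality — last-place votes: Sven 55, Yuki 35, Carlos 9, Ingrid 48, Omar 27. Winner: Carlos.
Borda — scores: Sven 247, Yuki 348, Carlos 488, Ingrid 283, Omar 374. Winner: Carlos.
The two methods agree.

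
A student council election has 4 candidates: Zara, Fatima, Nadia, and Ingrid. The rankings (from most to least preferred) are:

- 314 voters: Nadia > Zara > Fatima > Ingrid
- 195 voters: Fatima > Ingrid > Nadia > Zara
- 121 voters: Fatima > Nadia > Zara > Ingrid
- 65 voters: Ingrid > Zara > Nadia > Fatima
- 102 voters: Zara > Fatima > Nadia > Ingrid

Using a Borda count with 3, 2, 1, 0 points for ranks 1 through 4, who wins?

Zara: 314·2 + 195·0 + 121·1 + 65·2 + 102·3 = 1185
Fatima: 314·1 + 195·3 + 121·3 + 65·0 + 102·2 = 1466
Nadia: 314·3 + 195·1 + 121·2 + 65·1 + 102·1 = 1546
Ingrid: 314·0 + 195·2 + 121·0 + 65·3 + 102·0 = 585
Nadia has the highest Borda score (1546).

Nadia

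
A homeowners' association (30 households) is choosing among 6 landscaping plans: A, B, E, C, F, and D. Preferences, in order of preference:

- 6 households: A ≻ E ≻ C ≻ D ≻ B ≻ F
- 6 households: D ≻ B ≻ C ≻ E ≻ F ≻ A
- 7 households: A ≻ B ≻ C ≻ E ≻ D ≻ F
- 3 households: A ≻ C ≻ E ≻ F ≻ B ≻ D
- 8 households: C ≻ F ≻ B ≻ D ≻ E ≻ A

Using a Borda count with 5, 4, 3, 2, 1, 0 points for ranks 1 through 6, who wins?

C

A: 6·5 + 6·0 + 7·5 + 3·5 + 8·0 = 80
B: 6·1 + 6·4 + 7·4 + 3·1 + 8·3 = 85
E: 6·4 + 6·2 + 7·2 + 3·3 + 8·1 = 67
C: 6·3 + 6·3 + 7·3 + 3·4 + 8·5 = 109
F: 6·0 + 6·1 + 7·0 + 3·2 + 8·4 = 44
D: 6·2 + 6·5 + 7·1 + 3·0 + 8·2 = 65
C has the highest Borda score (109).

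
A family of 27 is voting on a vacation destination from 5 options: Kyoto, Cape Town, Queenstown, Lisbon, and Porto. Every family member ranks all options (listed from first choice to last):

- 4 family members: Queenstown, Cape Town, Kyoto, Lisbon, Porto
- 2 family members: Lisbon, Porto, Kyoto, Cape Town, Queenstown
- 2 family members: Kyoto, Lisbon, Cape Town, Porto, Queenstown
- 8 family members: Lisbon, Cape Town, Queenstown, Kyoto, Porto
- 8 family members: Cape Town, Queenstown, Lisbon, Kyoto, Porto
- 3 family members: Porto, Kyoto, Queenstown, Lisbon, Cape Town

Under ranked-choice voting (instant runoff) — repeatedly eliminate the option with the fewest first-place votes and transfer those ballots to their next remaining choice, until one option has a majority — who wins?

Round 1: Kyoto 2, Cape Town 8, Queenstown 4, Lisbon 10, Porto 3. Eliminate Kyoto.
Round 2: Cape Town 8, Queenstown 4, Lisbon 12, Porto 3. Eliminate Porto.
Round 3: Cape Town 8, Queenstown 7, Lisbon 12. Eliminate Queenstown.
Round 4: Cape Town 12, Lisbon 15. Lisbon has a majority.

Lisbon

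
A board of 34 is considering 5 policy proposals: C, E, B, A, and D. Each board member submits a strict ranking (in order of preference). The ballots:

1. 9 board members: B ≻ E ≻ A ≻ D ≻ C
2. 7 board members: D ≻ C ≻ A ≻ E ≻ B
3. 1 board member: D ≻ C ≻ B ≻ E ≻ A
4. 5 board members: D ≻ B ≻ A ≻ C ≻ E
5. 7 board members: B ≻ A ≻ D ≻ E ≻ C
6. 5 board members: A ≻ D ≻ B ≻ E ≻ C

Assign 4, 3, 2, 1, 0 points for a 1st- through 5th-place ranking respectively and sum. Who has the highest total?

C: 9·0 + 7·3 + 1·3 + 5·1 + 7·0 + 5·0 = 29
E: 9·3 + 7·1 + 1·1 + 5·0 + 7·1 + 5·1 = 47
B: 9·4 + 7·0 + 1·2 + 5·3 + 7·4 + 5·2 = 91
A: 9·2 + 7·2 + 1·0 + 5·2 + 7·3 + 5·4 = 83
D: 9·1 + 7·4 + 1·4 + 5·4 + 7·2 + 5·3 = 90
B has the highest Borda score (91).

B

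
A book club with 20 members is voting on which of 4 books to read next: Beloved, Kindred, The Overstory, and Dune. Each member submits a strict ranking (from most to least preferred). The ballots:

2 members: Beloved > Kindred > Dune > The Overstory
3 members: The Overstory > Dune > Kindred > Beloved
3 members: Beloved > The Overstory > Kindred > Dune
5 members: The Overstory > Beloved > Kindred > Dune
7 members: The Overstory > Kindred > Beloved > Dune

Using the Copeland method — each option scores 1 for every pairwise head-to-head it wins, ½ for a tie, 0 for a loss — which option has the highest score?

The Overstory

Beloved: beats Dune; ties Kindred; loses to The Overstory → score 1.5.
Kindred: beats Dune; ties Beloved; loses to The Overstory → score 1.5.
The Overstory: beats Beloved, Kindred, and Dune → score 3.
Dune: loses to Beloved, Kindred, and The Overstory → score 0.
The Overstory has the best pairwise record.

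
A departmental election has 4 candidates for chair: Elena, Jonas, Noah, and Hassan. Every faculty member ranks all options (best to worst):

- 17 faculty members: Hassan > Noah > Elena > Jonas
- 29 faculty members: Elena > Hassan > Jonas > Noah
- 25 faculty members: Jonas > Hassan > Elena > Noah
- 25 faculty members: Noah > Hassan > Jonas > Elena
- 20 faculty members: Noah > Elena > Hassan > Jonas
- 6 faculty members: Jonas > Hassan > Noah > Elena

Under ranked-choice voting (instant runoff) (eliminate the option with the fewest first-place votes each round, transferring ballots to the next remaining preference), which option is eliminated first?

Hassan

Round 1: Elena 29, Jonas 31, Noah 45, Hassan 17. Eliminate Hassan.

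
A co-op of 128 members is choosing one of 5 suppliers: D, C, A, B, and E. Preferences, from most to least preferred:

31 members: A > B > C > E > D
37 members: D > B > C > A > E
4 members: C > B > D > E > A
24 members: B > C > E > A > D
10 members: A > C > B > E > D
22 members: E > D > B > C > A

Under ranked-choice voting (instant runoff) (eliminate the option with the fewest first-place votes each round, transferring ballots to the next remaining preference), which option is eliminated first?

Round 1: D 37, C 4, A 41, B 24, E 22. Eliminate C.

C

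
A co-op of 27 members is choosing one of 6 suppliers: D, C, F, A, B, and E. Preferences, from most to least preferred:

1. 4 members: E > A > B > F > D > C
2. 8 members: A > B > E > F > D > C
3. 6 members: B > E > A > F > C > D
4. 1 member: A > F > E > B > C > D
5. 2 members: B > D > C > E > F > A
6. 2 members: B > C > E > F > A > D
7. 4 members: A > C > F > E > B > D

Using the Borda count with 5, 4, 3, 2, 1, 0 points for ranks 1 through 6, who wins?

D: 4·1 + 8·1 + 6·0 + 1·0 + 2·4 + 2·0 + 4·0 = 20
C: 4·0 + 8·0 + 6·1 + 1·1 + 2·3 + 2·4 + 4·4 = 37
F: 4·2 + 8·2 + 6·2 + 1·4 + 2·1 + 2·2 + 4·3 = 58
A: 4·4 + 8·5 + 6·3 + 1·5 + 2·0 + 2·1 + 4·5 = 101
B: 4·3 + 8·4 + 6·5 + 1·2 + 2·5 + 2·5 + 4·1 = 100
E: 4·5 + 8·3 + 6·4 + 1·3 + 2·2 + 2·3 + 4·2 = 89
A has the highest Borda score (101).

A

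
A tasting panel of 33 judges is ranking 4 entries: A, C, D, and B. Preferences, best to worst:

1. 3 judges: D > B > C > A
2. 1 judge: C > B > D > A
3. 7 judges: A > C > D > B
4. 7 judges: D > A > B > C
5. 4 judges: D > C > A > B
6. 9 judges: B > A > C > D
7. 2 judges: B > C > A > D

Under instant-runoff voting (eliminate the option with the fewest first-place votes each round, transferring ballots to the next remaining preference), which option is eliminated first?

Round 1: A 7, C 1, D 14, B 11. Eliminate C.

C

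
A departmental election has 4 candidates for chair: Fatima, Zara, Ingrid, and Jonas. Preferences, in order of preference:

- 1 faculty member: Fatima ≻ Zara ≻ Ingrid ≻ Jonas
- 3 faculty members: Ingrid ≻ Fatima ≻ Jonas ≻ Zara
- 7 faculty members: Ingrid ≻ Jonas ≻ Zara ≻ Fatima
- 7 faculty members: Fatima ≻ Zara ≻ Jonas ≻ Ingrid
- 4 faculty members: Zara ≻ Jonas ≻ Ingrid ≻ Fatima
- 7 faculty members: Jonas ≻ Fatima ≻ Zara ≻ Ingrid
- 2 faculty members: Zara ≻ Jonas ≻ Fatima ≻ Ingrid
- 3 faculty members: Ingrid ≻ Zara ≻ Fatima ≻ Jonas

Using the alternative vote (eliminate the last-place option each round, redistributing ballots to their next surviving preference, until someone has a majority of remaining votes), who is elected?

Jonas

Round 1: Fatima 8, Zara 6, Ingrid 13, Jonas 7. Eliminate Zara.
Round 2: Fatima 8, Ingrid 13, Jonas 13. Eliminate Fatima.
Round 3: Ingrid 14, Jonas 20. Jonas has a majority.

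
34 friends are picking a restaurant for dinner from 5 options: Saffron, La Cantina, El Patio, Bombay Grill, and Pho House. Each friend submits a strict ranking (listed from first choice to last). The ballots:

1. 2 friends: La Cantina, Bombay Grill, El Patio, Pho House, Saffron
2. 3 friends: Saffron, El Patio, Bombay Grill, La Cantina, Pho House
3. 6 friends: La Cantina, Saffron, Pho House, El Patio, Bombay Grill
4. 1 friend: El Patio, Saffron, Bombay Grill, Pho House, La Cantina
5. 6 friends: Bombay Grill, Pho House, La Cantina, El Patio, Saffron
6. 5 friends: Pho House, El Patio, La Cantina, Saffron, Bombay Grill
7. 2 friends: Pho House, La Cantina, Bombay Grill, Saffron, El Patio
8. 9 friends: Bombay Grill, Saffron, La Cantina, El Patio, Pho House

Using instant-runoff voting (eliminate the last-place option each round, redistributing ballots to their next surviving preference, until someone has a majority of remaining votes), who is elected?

Bombay Grill

Round 1: Saffron 3, La Cantina 8, El Patio 1, Bombay Grill 15, Pho House 7. Eliminate El Patio.
Round 2: Saffron 4, La Cantina 8, Bombay Grill 15, Pho House 7. Eliminate Saffron.
Round 3: La Cantina 8, Bombay Grill 19, Pho House 7. Bombay Grill has a majority.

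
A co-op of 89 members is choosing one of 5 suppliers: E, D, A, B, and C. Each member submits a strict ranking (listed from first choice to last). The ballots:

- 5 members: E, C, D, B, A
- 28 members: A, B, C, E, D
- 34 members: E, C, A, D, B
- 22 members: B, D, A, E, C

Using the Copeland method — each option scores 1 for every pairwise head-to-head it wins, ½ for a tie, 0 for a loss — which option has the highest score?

E: beats D and C; loses to A and B → score 2.
D: loses to E, A, B, and C → score 0.
A: beats E, D, B, and C → score 4.
B: beats E, D, and C; loses to A → score 3.
C: beats D; loses to E, A, and B → score 1.
A has the best pairwise record.

A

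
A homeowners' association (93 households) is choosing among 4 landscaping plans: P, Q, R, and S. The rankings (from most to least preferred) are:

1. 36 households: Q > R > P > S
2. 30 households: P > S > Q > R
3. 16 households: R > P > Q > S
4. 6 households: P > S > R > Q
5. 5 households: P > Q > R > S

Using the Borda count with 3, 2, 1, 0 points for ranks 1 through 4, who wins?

P: 36·1 + 30·3 + 16·2 + 6·3 + 5·3 = 191
Q: 36·3 + 30·1 + 16·1 + 6·0 + 5·2 = 164
R: 36·2 + 30·0 + 16·3 + 6·1 + 5·1 = 131
S: 36·0 + 30·2 + 16·0 + 6·2 + 5·0 = 72
P has the highest Borda score (191).

P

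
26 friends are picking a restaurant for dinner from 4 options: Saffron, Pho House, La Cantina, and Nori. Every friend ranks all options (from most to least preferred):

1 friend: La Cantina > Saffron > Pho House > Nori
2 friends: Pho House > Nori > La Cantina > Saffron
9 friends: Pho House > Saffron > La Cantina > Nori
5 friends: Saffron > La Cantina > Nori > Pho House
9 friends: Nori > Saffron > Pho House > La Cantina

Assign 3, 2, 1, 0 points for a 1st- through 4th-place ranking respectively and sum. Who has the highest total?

Saffron: 1·2 + 2·0 + 9·2 + 5·3 + 9·2 = 53
Pho House: 1·1 + 2·3 + 9·3 + 5·0 + 9·1 = 43
La Cantina: 1·3 + 2·1 + 9·1 + 5·2 + 9·0 = 24
Nori: 1·0 + 2·2 + 9·0 + 5·1 + 9·3 = 36
Saffron has the highest Borda score (53).

Saffron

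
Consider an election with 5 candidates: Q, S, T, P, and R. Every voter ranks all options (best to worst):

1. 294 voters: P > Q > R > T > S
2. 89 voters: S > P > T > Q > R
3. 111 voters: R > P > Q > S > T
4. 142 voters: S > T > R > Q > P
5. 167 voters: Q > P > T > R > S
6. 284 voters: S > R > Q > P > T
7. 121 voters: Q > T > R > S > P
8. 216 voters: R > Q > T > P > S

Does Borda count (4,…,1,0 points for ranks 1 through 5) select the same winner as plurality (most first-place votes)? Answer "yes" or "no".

Borda — scores: Q 3703, S 2292, T 2027, P 2777, R 3441. Winner: Q.
Plurality — first-place votes: Q 288, S 515, T 0, P 294, R 327. Winner: S.
The two methods disagree.

no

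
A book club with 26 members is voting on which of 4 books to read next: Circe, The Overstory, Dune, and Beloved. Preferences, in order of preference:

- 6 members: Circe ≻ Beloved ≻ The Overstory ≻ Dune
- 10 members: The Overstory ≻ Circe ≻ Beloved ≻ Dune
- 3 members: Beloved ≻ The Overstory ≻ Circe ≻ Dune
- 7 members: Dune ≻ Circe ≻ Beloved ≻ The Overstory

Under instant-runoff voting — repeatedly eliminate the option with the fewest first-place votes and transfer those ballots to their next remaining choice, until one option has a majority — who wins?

Round 1: Circe 6, The Overstory 10, Dune 7, Beloved 3. Eliminate Beloved.
Round 2: Circe 6, The Overstory 13, Dune 7. Eliminate Circe.
Round 3: The Overstory 19, Dune 7. The Overstory has a majority.

The Overstory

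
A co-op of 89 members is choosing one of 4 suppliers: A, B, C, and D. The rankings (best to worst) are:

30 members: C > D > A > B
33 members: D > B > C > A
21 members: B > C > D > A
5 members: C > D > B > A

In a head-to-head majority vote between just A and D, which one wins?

D

Voters preferring A to D: 0; preferring D to A: 89.
D wins the head-to-head.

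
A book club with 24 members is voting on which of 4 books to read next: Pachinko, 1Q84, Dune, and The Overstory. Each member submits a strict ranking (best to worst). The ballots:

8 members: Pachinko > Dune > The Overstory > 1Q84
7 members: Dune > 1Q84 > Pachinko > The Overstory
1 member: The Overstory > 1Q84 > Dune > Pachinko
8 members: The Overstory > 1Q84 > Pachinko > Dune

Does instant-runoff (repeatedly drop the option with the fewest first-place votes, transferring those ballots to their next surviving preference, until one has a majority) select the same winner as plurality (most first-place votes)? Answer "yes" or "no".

Instant-runoff — R1 Pachinko 8, 1Q84 0, Dune 7, The Overstory 9 (1Q84 out); R2 Pachinko 8, Dune 7, The Overstory 9 (Dune out); R3 Pachinko 15, The Overstory 9 (Pachinko winner). Winner: Pachinko.
Plurality — first-place votes: Pachinko 8, 1Q84 0, Dune 7, The Overstory 9. Winner: The Overstory.
The two methods disagree.

no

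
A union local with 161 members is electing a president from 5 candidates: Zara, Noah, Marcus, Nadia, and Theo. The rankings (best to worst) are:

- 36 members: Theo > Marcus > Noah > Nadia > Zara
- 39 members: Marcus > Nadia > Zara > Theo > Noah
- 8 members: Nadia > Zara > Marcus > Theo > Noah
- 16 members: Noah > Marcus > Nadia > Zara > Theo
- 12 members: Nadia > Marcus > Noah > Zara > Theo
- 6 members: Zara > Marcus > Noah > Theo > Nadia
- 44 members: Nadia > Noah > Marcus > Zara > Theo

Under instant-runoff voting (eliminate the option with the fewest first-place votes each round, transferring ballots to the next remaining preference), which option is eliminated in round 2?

Noah

Round 1: Zara 6, Noah 16, Marcus 39, Nadia 64, Theo 36. Eliminate Zara.
Round 2: Noah 16, Marcus 45, Nadia 64, Theo 36. Eliminate Noah.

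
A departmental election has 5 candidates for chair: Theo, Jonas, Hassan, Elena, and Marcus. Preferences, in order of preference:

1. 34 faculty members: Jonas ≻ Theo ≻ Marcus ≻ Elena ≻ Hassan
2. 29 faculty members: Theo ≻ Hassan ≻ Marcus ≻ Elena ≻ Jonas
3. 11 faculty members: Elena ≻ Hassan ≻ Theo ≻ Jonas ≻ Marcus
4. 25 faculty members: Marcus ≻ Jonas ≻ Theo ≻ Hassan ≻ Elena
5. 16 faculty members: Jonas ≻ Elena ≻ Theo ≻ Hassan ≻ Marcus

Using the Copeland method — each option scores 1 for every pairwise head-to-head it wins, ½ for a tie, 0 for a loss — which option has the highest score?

Jonas

Theo: beats Hassan, Elena, and Marcus; loses to Jonas → score 3.
Jonas: beats Theo, Hassan, Elena, and Marcus → score 4.
Hassan: loses to Theo, Jonas, Elena, and Marcus → score 0.
Elena: beats Hassan; loses to Theo, Jonas, and Marcus → score 1.
Marcus: beats Hassan and Elena; loses to Theo and Jonas → score 2.
Jonas has the best pairwise record.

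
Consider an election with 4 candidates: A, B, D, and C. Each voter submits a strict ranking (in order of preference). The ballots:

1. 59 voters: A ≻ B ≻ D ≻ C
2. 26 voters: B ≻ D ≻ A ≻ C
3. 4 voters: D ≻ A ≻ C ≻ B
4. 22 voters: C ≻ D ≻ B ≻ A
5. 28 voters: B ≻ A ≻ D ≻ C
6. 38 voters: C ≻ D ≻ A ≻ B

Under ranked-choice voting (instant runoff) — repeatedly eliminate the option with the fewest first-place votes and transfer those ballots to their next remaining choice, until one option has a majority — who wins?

A

Round 1: A 59, B 54, D 4, C 60. Eliminate D.
Round 2: A 63, B 54, C 60. Eliminate B.
Round 3: A 117, C 60. A has a majority.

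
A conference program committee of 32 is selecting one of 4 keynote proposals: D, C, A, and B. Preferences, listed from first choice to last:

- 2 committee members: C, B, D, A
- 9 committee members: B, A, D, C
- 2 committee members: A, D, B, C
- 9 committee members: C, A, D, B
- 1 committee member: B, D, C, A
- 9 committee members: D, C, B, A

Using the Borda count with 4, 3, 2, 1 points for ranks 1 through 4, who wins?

D

D: 2·2 + 9·2 + 2·3 + 9·2 + 1·3 + 9·4 = 85
C: 2·4 + 9·1 + 2·1 + 9·4 + 1·2 + 9·3 = 84
A: 2·1 + 9·3 + 2·4 + 9·3 + 1·1 + 9·1 = 74
B: 2·3 + 9·4 + 2·2 + 9·1 + 1·4 + 9·2 = 77
D has the highest Borda score (85).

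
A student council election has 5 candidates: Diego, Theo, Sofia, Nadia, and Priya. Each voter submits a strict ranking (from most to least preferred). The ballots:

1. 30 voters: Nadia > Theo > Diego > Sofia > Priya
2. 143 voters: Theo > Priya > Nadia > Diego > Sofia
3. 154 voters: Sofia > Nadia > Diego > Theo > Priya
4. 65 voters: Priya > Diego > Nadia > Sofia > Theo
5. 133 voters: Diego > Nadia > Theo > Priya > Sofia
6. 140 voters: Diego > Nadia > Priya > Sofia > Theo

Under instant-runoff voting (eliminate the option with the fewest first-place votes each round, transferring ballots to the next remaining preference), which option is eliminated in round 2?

Priya

Round 1: Diego 273, Theo 143, Sofia 154, Nadia 30, Priya 65. Eliminate Nadia.
Round 2: Diego 273, Theo 173, Sofia 154, Priya 65. Eliminate Priya.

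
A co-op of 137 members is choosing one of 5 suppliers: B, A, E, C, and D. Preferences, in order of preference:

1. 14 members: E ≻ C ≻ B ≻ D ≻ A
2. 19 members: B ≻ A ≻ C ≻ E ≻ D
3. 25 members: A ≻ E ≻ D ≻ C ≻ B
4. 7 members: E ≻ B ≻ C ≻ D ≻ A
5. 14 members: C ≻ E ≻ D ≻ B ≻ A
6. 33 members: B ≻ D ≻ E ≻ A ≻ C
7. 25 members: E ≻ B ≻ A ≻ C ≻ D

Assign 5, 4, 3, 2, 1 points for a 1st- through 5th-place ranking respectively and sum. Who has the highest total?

B: 14·3 + 19·5 + 25·1 + 7·4 + 14·2 + 33·5 + 25·4 = 483
A: 14·1 + 19·4 + 25·5 + 7·1 + 14·1 + 33·2 + 25·3 = 377
E: 14·5 + 19·2 + 25·4 + 7·5 + 14·4 + 33·3 + 25·5 = 523
C: 14·4 + 19·3 + 25·2 + 7·3 + 14·5 + 33·1 + 25·2 = 337
D: 14·2 + 19·1 + 25·3 + 7·2 + 14·3 + 33·4 + 25·1 = 335
E has the highest Borda score (523).

E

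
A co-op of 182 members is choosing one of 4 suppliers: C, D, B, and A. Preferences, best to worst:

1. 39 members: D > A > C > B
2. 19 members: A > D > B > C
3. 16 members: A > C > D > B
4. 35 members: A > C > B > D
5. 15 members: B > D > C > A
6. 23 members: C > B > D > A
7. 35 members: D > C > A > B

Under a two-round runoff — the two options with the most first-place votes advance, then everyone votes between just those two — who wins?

Round 1 first-place votes: C 23, D 74, B 15, A 70.
D and A advance.
Runoff: D is preferred to A by 112 voters; A by 70.
D wins the runoff.

D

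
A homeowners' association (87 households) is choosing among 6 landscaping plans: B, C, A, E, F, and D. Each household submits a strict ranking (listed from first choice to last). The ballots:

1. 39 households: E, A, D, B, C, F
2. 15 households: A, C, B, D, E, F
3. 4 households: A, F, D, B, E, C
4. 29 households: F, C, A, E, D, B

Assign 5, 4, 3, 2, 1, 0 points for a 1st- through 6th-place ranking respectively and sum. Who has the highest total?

A

B: 39·2 + 15·3 + 4·2 + 29·0 = 131
C: 39·1 + 15·4 + 4·0 + 29·4 = 215
A: 39·4 + 15·5 + 4·5 + 29·3 = 338
E: 39·5 + 15·1 + 4·1 + 29·2 = 272
F: 39·0 + 15·0 + 4·4 + 29·5 = 161
D: 39·3 + 15·2 + 4·3 + 29·1 = 188
A has the highest Borda score (338).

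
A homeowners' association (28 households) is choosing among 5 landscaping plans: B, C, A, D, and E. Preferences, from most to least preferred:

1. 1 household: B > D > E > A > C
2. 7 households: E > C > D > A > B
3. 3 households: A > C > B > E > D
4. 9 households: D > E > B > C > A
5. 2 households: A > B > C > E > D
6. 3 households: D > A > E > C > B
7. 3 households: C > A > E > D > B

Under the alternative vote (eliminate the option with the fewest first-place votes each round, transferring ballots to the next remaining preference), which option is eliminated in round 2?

C

Round 1: B 1, C 3, A 5, D 12, E 7. Eliminate B.
Round 2: C 3, A 5, D 13, E 7. Eliminate C.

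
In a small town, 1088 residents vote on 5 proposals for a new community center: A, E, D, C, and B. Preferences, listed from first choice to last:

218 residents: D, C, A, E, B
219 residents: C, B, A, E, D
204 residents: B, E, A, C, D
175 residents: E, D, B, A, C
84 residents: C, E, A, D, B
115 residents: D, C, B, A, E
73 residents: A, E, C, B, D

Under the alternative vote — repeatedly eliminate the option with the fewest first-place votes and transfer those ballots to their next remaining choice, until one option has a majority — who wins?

E

Round 1: A 73, E 175, D 333, C 303, B 204. Eliminate A.
Round 2: E 248, D 333, C 303, B 204. Eliminate B.
Round 3: E 452, D 333, C 303. Eliminate C.
Round 4: E 755, D 333. E has a majority.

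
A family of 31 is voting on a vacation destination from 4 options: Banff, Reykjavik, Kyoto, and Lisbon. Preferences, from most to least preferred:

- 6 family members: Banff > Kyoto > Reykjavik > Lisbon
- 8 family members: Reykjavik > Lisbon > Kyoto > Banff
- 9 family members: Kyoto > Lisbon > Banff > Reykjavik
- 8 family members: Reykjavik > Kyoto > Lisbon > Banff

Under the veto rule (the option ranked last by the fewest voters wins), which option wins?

Last-place votes: Banff 16, Reykjavik 9, Kyoto 0, Lisbon 6.
Kyoto is ranked last by the fewest voters, so Kyoto wins.

Kyoto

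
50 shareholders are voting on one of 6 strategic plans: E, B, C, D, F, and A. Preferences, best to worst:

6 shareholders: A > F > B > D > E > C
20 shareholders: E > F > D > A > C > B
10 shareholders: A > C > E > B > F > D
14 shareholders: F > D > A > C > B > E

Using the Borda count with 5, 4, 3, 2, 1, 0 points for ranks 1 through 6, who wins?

F

E: 6·1 + 20·5 + 10·3 + 14·0 = 136
B: 6·3 + 20·0 + 10·2 + 14·1 = 52
C: 6·0 + 20·1 + 10·4 + 14·2 = 88
D: 6·2 + 20·3 + 10·0 + 14·4 = 128
F: 6·4 + 20·4 + 10·1 + 14·5 = 184
A: 6·5 + 20·2 + 10·5 + 14·3 = 162
F has the highest Borda score (184).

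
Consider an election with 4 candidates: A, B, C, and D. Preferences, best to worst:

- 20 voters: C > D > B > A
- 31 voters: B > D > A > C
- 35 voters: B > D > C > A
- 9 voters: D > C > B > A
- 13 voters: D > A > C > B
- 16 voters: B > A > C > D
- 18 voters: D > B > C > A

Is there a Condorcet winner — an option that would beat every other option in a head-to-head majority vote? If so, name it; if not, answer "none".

B vs A: 129–13 for B.
B vs C: 100–42 for B.
B vs D: 82–60 for B.
B beats every other option head-to-head.

B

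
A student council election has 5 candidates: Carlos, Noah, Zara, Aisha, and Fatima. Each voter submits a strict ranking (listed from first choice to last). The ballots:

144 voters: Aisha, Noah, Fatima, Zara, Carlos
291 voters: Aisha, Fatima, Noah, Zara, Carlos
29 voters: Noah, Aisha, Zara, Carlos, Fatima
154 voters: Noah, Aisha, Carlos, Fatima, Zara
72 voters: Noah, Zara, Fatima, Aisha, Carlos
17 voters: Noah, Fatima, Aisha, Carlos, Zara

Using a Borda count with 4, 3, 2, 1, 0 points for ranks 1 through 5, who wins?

Carlos: 144·0 + 291·0 + 29·1 + 154·2 + 72·0 + 17·1 = 354
Noah: 144·3 + 291·2 + 29·4 + 154·4 + 72·4 + 17·4 = 2102
Zara: 144·1 + 291·1 + 29·2 + 154·0 + 72·3 + 17·0 = 709
Aisha: 144·4 + 291·4 + 29·3 + 154·3 + 72·1 + 17·2 = 2395
Fatima: 144·2 + 291·3 + 29·0 + 154·1 + 72·2 + 17·3 = 1510
Aisha has the highest Borda score (2395).

Aisha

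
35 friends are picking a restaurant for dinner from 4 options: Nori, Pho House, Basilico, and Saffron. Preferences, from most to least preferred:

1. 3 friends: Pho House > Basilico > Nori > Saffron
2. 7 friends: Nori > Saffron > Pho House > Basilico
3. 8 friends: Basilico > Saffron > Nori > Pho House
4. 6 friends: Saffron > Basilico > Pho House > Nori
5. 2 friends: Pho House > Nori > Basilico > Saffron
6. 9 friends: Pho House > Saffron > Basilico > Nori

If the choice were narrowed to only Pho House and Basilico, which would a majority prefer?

Voters preferring Pho House to Basilico: 21; preferring Basilico to Pho House: 14.
Pho House wins the head-to-head.

Pho House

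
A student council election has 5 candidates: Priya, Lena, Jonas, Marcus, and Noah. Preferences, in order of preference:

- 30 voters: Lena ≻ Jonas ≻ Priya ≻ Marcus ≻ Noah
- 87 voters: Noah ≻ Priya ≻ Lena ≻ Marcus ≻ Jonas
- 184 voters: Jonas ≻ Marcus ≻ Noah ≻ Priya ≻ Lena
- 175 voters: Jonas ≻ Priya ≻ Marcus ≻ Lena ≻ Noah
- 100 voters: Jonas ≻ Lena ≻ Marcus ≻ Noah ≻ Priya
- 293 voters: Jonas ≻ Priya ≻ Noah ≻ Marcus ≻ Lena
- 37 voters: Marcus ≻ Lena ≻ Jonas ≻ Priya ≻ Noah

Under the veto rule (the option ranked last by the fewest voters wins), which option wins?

Marcus

Last-place votes: Priya 100, Lena 477, Jonas 87, Marcus 0, Noah 242.
Marcus is ranked last by the fewest voters, so Marcus wins.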